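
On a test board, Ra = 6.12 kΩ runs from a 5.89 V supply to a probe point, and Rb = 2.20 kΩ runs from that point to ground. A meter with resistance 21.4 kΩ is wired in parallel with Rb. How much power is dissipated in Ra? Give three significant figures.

P ≈ 3.22 mW

Total resistance from the source is Ra + (Rb‖R_L) = 8.115 kΩ, so I = 5.89/8.115 kΩ = 0.7258 mA.
P = I²·Ra = (0.7258 mA)² × 6.12 kΩ = 3.22 mW.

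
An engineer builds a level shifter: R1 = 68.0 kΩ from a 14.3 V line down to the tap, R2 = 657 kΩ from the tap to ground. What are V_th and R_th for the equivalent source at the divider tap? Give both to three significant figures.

V_th is the open-circuit tap voltage: 14.3 × 657/(68.0 + 657) = 13.0 V.
With the supply zeroed, R1 and R2 appear in parallel from the tap: R_th = R1‖R2 = (68.0 × 657)/725.0 = 61.6 kΩ.

V_th = 13.0 V, R_th = 61.6 kΩ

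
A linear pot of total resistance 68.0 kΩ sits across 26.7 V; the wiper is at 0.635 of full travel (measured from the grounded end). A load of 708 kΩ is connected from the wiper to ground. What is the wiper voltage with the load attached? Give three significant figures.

The wiper splits the pot into (1−α)R = 24.82 kΩ above and αR = 43.18 kΩ below.
Lower section ‖ load = 40.70 kΩ.
V_wiper = 26.7 × 40.70/(24.82 + 40.70) = 16.6 V.

V ≈ 16.6 V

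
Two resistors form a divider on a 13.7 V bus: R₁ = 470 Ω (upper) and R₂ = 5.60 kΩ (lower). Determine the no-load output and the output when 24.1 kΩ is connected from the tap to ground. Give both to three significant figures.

Unloaded: 12.6 V; loaded: 12.4 V

Open-circuit: V = 13.7 × 5600/(470 + 5600) = 12.6 V.
With the load, R₂ becomes R₂‖R_L = 4544 Ω, so V = 13.7 × 4544/5014 = 12.4 V.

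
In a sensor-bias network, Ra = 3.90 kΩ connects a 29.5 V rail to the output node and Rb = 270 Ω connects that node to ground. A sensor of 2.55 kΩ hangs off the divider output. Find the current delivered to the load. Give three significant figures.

I_L ≈ 0.682 mA

Rb‖R_L = 244.1 Ω; V_out = 29.5 × 244.1/4144 = 1.738 V.
I_L = V_out / R_L = 1.738 / 2.55 kΩ = 0.682 mA.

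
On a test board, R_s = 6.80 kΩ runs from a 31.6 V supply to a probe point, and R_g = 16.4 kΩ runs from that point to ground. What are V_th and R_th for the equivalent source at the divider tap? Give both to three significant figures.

V_th is the open-circuit tap voltage: 31.6 × 16.4/(6.80 + 16.4) = 22.3 V.
With the supply zeroed, R_s and R_g appear in parallel from the tap: R_th = R_s‖R_g = (6.80 × 16.4)/23.20 = 4.81 kΩ.

V_th = 22.3 V, R_th = 4.81 kΩ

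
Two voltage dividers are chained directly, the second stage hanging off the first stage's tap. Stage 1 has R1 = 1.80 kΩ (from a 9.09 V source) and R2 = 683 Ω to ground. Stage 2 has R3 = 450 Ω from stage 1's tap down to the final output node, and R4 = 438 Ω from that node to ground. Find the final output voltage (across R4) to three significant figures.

Stage 2 presents R3+R4 = 888.0 Ω as a load on stage 1's tap.
Stage 1's lower leg becomes R2‖(R3+R4) = 386.1 Ω, so V_mid = 9.09 × 386.1/2186 = 1.605 V.
Stage 2 is itself unloaded: V_out = V_mid × R4/(R3+R4) = 1.605 × 438/888.0 = 0.792 V.

V_out ≈ 0.792 V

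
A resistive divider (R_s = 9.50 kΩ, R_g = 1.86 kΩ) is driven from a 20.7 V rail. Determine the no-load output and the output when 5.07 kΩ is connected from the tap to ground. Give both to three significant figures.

Unloaded: 3.39 V; loaded: 2.59 V

Open-circuit: V = 20.7 × 1.86/(9.50 + 1.86) = 3.39 V.
With the load, R_g becomes R_g‖R_L = 1.361 kΩ, so V = 20.7 × 1.361/10.86 = 2.59 V.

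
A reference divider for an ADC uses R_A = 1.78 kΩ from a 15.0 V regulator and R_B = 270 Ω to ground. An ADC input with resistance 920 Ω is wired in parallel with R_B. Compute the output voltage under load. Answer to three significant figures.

The load sits in parallel with R_B: R_B‖R_L = (270 × 920) / (270 + 920) = 208.7 Ω.
V_out = 15.0 × 208.7 / (1780 + 208.7) = 15.0 × 208.7/1989 = 1.57 V.

V_out ≈ 1.57 V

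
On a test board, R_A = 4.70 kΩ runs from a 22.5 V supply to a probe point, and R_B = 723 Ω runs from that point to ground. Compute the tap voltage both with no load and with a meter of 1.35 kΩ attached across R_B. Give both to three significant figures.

Open-circuit: V = 22.5 × 723/(4700 + 723) = 3.00 V.
With the load, R_B becomes R_B‖R_L = 470.8 Ω, so V = 22.5 × 470.8/5171 = 2.05 V.

Unloaded: 3.00 V; loaded: 2.05 V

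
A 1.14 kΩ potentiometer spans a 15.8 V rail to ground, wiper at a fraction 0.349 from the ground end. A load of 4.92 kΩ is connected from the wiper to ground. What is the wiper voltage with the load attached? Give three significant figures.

V ≈ 5.24 V

The wiper splits the pot into (1−α)R = 742.1 Ω above and αR = 397.9 Ω below.
Lower section ‖ load = 368.1 Ω.
V_wiper = 15.8 × 368.1/(742.1 + 368.1) = 5.24 V.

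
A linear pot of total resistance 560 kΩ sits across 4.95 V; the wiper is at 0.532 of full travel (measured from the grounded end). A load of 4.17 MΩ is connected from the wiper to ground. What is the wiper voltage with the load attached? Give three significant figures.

V ≈ 2.55 V

The wiper splits the pot into (1−α)R = 262.1 kΩ above and αR = 297.9 kΩ below.
Lower section ‖ load = 278.1 kΩ.
V_wiper = 4.95 × 278.1/(262.1 + 278.1) = 2.55 V.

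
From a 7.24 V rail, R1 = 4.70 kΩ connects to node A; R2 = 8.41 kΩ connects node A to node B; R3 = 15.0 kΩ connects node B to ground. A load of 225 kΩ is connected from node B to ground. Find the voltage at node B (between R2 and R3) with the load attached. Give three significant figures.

V ≈ 3.75 V

At node B, R3 is in parallel with the load: R3‖R_L = 14.06 kΩ.
Below node A the resistance is R2 + (R3‖R_L) = 22.47 kΩ, so V_A = 7.24 × 22.47/27.17 = 5.988 V.
Then V_B = V_A × (R3‖R_L)/(R2 + R3‖R_L) = 5.988 × 14.06/22.47 = 3.75 V.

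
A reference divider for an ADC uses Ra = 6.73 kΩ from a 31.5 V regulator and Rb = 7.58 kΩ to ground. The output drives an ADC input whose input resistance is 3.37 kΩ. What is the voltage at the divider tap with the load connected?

V_out ≈ 8.11 V

The load sits in parallel with Rb: Rb‖R_L = (7.58 × 3.37) / (7.58 + 3.37) = 2.333 kΩ.
V_out = 31.5 × 2.333 / (6.73 + 2.333) = 31.5 × 2.333/9.063 = 8.11 V.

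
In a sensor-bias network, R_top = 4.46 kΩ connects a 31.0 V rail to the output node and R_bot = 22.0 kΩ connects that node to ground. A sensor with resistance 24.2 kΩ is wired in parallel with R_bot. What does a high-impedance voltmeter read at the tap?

The load sits in parallel with R_bot: R_bot‖R_L = (22.0 × 24.2) / (22.0 + 24.2) = 11.52 kΩ.
V_out = 31.0 × 11.52 / (4.46 + 11.52) = 31.0 × 11.52/15.98 = 22.3 V.

V_out ≈ 22.3 V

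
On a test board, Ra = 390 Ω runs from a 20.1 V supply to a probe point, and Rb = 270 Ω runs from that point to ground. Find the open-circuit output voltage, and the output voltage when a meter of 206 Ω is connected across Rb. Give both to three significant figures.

Unloaded: 8.22 V; loaded: 4.63 V

Open-circuit: V = 20.1 × 270/(390 + 270) = 8.22 V.
With the load, Rb becomes Rb‖R_L = 116.8 Ω, so V = 20.1 × 116.8/506.8 = 4.63 V.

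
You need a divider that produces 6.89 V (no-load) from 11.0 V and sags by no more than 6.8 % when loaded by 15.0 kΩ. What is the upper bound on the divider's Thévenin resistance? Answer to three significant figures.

Loading drop = R_th/(R_th + R_L) ≤ 0.0680, so R_th ≤ R_L · ε/(1−ε) = 15.0 kΩ × 0.0680/0.9320 = 1.09 kΩ.
(Any R1, R2 with R2/(R1+R2) = 0.626 and R1‖R2 ≤ 1.09 kΩ will meet the spec.)

R_th ≤ 1.09 kΩ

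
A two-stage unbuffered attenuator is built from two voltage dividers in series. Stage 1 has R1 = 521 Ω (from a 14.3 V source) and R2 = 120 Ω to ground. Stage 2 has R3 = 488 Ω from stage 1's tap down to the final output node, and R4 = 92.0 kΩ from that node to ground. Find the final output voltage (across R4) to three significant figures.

Stage 2 presents R3+R4 = 92490 Ω as a load on stage 1's tap.
Stage 1's lower leg becomes R2‖(R3+R4) = 119.8 Ω, so V_mid = 14.3 × 119.8/640.8 = 2.674 V.
Stage 2 is itself unloaded: V_out = V_mid × R4/(R3+R4) = 2.674 × 92000/92490 = 2.66 V.

V_out ≈ 2.66 V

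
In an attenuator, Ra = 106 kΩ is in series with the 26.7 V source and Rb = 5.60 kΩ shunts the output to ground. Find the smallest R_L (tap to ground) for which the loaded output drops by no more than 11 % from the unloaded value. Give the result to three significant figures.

Output resistance R_th = Ra‖Rb = (106 × 5.60)/111.6 = 5.319 kΩ.
The fractional drop is R_th/(R_th + R_L); requiring this ≤ 0.110 gives R_L ≥ R_th(1/0.110 − 1) = 5.319 × 8.091 = 43.0 kΩ.

R_L(min) ≈ 43.0 kΩ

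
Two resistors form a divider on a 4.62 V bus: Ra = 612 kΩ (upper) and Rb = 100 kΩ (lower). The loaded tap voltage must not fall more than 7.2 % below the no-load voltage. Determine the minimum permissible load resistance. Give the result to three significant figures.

R_L(min) ≈ 1.11 MΩ

Output resistance R_th = Ra‖Rb = (612 × 100)/712.0 = 85.96 kΩ.
The fractional drop is R_th/(R_th + R_L); requiring this ≤ 0.0720 gives R_L ≥ R_th(1/0.0720 − 1) = 85.96 × 12.89 = 1.11 MΩ.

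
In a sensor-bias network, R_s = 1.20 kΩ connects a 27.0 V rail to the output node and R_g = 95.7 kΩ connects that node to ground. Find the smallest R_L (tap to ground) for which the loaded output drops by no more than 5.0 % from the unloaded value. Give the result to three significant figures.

Output resistance R_th = R_s‖R_g = (1.20 × 95.7)/96.90 = 1.185 kΩ.
The fractional drop is R_th/(R_th + R_L); requiring this ≤ 0.0500 gives R_L ≥ R_th(1/0.0500 − 1) = 1.185 × 19.00 = 22.5 kΩ.

R_L(min) ≈ 22.5 kΩ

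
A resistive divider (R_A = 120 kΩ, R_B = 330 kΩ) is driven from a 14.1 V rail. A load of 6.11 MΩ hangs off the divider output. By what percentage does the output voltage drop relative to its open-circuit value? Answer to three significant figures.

1.42 %

The divider's output (Thévenin) resistance is R_A‖R_B = 88.00 kΩ.
Fractional drop under load = R_th/(R_th + R_L) = 88.00 / (88.00 + 6110) = 0.01420.
So the output falls by 1.42 %.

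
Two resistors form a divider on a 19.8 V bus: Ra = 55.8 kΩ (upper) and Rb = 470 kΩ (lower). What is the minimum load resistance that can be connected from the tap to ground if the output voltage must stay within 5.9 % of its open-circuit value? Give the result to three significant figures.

Output resistance R_th = Ra‖Rb = (55.8 × 470)/525.8 = 49.88 kΩ.
The fractional drop is R_th/(R_th + R_L); requiring this ≤ 0.0590 gives R_L ≥ R_th(1/0.0590 − 1) = 49.88 × 15.95 = 796 kΩ.

R_L(min) ≈ 796 kΩ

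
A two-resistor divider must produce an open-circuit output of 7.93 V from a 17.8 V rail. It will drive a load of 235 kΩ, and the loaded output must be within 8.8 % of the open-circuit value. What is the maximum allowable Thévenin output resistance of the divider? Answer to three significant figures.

R_th ≤ 22.7 kΩ

Loading drop = R_th/(R_th + R_L) ≤ 0.0880, so R_th ≤ R_L · ε/(1−ε) = 235 kΩ × 0.0880/0.9120 = 22.7 kΩ.
(Any R1, R2 with R2/(R1+R2) = 0.446 and R1‖R2 ≤ 22.7 kΩ will meet the spec.)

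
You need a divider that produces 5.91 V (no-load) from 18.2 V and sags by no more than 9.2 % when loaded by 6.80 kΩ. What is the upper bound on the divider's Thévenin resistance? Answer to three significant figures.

Loading drop = R_th/(R_th + R_L) ≤ 0.0920, so R_th ≤ R_L · ε/(1−ε) = 6.80 kΩ × 0.0920/0.9080 = 689 Ω.

R_th ≤ 689 Ω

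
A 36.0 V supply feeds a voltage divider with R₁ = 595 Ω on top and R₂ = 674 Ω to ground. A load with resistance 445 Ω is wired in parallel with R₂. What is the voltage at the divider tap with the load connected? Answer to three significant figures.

The load sits in parallel with R₂: R₂‖R_L = (674 × 445) / (674 + 445) = 268.0 Ω.
V_out = 36.0 × 268.0 / (595 + 268.0) = 36.0 × 268.0/863.0 = 11.2 V.
(Unloaded it would have been 19.1 V.)

V_out ≈ 11.2 V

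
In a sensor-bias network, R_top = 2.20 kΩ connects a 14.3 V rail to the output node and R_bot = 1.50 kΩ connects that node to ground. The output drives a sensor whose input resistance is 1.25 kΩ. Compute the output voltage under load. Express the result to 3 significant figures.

V_out ≈ 3.38 V

The load sits in parallel with R_bot: R_bot‖R_L = (1.50 × 1.25) / (1.50 + 1.25) = 0.6818 kΩ.
V_out = 14.3 × 0.6818 / (2.20 + 0.6818) = 14.3 × 0.6818/2.882 = 3.38 V.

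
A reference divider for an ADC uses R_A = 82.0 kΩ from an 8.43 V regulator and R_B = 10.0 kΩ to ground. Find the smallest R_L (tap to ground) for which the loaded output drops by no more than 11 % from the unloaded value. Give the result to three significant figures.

Output resistance R_th = R_A‖R_B = (82.0 × 10.0)/92.00 = 8.913 kΩ.
The fractional drop is R_th/(R_th + R_L); requiring this ≤ 0.110 gives R_L ≥ R_th(1/0.110 − 1) = 8.913 × 8.091 = 72.1 kΩ.

R_L(min) ≈ 72.1 kΩ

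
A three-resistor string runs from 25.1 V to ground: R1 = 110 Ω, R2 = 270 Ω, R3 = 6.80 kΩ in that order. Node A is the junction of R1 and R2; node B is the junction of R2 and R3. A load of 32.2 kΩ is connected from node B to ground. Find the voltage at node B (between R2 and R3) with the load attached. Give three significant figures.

At node B, R3 is in parallel with the load: R3‖R_L = 5614 Ω.
Below node A the resistance is R2 + (R3‖R_L) = 5884 Ω, so V_A = 25.1 × 5884/5994 = 24.64 V.
Then V_B = V_A × (R3‖R_L)/(R2 + R3‖R_L) = 24.64 × 5614/5884 = 23.5 V.

V ≈ 23.5 V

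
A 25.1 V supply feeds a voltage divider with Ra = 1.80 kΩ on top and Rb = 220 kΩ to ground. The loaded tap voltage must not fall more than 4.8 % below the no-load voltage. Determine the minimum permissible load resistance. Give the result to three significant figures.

Output resistance R_th = Ra‖Rb = (1.80 × 220)/221.8 = 1.785 kΩ.
The fractional drop is R_th/(R_th + R_L); requiring this ≤ 0.0480 gives R_L ≥ R_th(1/0.0480 − 1) = 1.785 × 19.83 = 35.4 kΩ.

R_L(min) ≈ 35.4 kΩ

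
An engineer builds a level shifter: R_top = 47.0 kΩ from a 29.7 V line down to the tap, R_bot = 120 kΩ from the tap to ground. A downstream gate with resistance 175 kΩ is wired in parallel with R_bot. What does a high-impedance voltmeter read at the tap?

The load sits in parallel with R_bot: R_bot‖R_L = (120 × 175) / (120 + 175) = 71.19 kΩ.
V_out = 29.7 × 71.19 / (47.0 + 71.19) = 29.7 × 71.19/118.2 = 17.9 V.
(Unloaded it would have been 21.3 V.)

V_out ≈ 17.9 V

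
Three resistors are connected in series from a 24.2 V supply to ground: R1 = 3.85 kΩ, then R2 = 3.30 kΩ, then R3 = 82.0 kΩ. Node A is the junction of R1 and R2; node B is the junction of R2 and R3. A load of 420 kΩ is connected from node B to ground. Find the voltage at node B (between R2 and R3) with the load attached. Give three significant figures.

V ≈ 21.9 V

At node B, R3 is in parallel with the load: R3‖R_L = 68.61 kΩ.
Below node A the resistance is R2 + (R3‖R_L) = 71.91 kΩ, so V_A = 24.2 × 71.91/75.76 = 22.97 V.
Then V_B = V_A × (R3‖R_L)/(R2 + R3‖R_L) = 22.97 × 68.61/71.91 = 21.9 V.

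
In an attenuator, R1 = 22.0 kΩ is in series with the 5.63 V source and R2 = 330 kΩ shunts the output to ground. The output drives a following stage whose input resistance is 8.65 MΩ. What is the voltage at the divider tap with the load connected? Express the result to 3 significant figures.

V_out ≈ 5.27 V

The load sits in parallel with R2: R2‖R_L = (330 × 8650) / (330 + 8650) = 317.9 kΩ.
V_out = 5.63 × 317.9 / (22.0 + 317.9) = 5.63 × 317.9/339.9 = 5.27 V.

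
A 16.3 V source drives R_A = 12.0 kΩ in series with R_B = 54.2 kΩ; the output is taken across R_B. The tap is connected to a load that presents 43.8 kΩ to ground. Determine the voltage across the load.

The load sits in parallel with R_B: R_B‖R_L = (54.2 × 43.8) / (54.2 + 43.8) = 24.22 kΩ.
V_out = 16.3 × 24.22 / (12.0 + 24.22) = 16.3 × 24.22/36.22 = 10.9 V.

V_out ≈ 10.9 V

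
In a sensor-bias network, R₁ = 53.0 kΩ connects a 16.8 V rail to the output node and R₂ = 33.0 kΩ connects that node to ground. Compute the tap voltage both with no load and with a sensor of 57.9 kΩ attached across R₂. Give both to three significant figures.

Unloaded: 6.45 V; loaded: 4.77 V

Open-circuit: V = 16.8 × 33.0/(53.0 + 33.0) = 6.45 V.
With the load, R₂ becomes R₂‖R_L = 21.02 kΩ, so V = 16.8 × 21.02/74.02 = 4.77 V.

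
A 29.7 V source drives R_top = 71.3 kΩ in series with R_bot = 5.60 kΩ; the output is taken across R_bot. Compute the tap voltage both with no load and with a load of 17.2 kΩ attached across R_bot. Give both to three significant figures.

Unloaded: 2.16 V; loaded: 1.66 V

Open-circuit: V = 29.7 × 5.60/(71.3 + 5.60) = 2.16 V.
With the load, R_bot becomes R_bot‖R_L = 4.225 kΩ, so V = 29.7 × 4.225/75.52 = 1.66 V.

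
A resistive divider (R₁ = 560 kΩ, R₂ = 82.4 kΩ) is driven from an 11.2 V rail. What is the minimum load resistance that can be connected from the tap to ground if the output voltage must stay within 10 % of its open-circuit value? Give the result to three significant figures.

R_L(min) ≈ 646 kΩ

Output resistance R_th = R₁‖R₂ = (560 × 82.4)/642.4 = 71.83 kΩ.
The fractional drop is R_th/(R_th + R_L); requiring this ≤ 0.100 gives R_L ≥ R_th(1/0.100 − 1) = 71.83 × 9.000 = 646 kΩ.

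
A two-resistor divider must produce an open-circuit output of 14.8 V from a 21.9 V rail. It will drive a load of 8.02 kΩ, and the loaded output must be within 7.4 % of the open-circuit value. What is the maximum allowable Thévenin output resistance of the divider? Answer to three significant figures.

Loading drop = R_th/(R_th + R_L) ≤ 0.0740, so R_th ≤ R_L · ε/(1−ε) = 8.02 kΩ × 0.0740/0.9260 = 641 Ω.
(Any R1, R2 with R2/(R1+R2) = 0.676 and R1‖R2 ≤ 641 Ω will meet the spec.)

R_th ≤ 641 Ω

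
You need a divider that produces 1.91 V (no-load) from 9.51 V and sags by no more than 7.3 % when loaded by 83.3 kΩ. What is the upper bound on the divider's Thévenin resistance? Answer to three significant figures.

R_th ≤ 6.56 kΩ

Loading drop = R_th/(R_th + R_L) ≤ 0.0730, so R_th ≤ R_L · ε/(1−ε) = 83.3 kΩ × 0.0730/0.9270 = 6.56 kΩ.
(Any R1, R2 with R2/(R1+R2) = 0.201 and R1‖R2 ≤ 6.56 kΩ will meet the spec.)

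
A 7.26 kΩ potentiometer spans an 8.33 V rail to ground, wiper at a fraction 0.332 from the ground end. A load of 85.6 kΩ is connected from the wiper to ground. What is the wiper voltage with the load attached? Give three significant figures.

The wiper splits the pot into (1−α)R = 4.850 kΩ above and αR = 2.410 kΩ below.
Lower section ‖ load = 2.344 kΩ.
V_wiper = 8.33 × 2.344/(4.850 + 2.344) = 2.71 V.

V ≈ 2.71 V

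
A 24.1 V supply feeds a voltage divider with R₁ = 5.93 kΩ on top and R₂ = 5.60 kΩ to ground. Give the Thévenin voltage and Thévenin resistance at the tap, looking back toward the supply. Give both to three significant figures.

V_th = 11.7 V, R_th = 2.88 kΩ

V_th is the open-circuit tap voltage: 24.1 × 5.60/(5.93 + 5.60) = 11.7 V.
With the supply zeroed, R₁ and R₂ appear in parallel from the tap: R_th = R₁‖R₂ = (5.93 × 5.60)/11.53 = 2.88 kΩ.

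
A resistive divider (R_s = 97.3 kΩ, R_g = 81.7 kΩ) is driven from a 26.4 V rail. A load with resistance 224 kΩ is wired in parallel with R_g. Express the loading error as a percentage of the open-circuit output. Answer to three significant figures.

Unloaded V = 26.4 × 81.7/179.0 = 12.05 V.
Loaded: R_g‖R_L = 59.87 kΩ, giving V = 26.4 × 59.87/157.2 = 10.06 V.
Drop = (12.05 − 10.06) / 12.05 = 16.5 %.

16.5 %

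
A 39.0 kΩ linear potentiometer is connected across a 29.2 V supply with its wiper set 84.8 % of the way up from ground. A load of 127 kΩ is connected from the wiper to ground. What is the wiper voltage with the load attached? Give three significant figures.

The wiper splits the pot into (1−α)R = 5.928 kΩ above and αR = 33.07 kΩ below.
Lower section ‖ load = 26.24 kΩ.
V_wiper = 29.2 × 26.24/(5.928 + 26.24) = 23.8 V.

V ≈ 23.8 V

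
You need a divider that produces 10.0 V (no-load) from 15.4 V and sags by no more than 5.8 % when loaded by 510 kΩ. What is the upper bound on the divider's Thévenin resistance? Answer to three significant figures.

Loading drop = R_th/(R_th + R_L) ≤ 0.0580, so R_th ≤ R_L · ε/(1−ε) = 510 kΩ × 0.0580/0.9420 = 31.4 kΩ.
(Any R1, R2 with R2/(R1+R2) = 0.649 and R1‖R2 ≤ 31.4 kΩ will meet the spec.)

R_th ≤ 31.4 kΩ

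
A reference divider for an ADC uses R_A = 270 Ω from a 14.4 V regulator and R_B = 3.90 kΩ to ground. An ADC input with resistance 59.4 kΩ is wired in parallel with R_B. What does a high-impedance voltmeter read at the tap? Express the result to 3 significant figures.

The load sits in parallel with R_B: R_B‖R_L = (3900 × 59400) / (3900 + 59400) = 3660 Ω.
V_out = 14.4 × 3660 / (270 + 3660) = 14.4 × 3660/3930 = 13.4 V.

V_out ≈ 13.4 V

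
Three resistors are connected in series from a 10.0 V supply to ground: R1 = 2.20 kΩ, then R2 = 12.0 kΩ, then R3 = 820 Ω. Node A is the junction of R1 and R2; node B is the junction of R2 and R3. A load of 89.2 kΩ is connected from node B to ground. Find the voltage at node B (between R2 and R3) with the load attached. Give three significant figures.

At node B, R3 is in parallel with the load: R3‖R_L = 812.5 Ω.
Below node A the resistance is R2 + (R3‖R_L) = 12810 Ω, so V_A = 10.0 × 12810/15010 = 8.535 V.
Then V_B = V_A × (R3‖R_L)/(R2 + R3‖R_L) = 8.535 × 812.5/12810 = 0.541 V.

V ≈ 0.541 V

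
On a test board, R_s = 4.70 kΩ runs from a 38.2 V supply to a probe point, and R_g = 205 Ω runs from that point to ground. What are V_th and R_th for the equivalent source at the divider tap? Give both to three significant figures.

V_th = 1.60 V, R_th = 196 Ω

V_th is the open-circuit tap voltage: 38.2 × 205/(4700 + 205) = 1.60 V.
With the supply zeroed, R_s and R_g appear in parallel from the tap: R_th = R_s‖R_g = (4700 × 205)/4905 = 196 Ω.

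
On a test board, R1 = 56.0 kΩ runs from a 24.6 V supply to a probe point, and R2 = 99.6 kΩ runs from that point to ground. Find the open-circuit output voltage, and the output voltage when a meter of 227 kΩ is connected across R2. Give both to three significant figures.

Unloaded: 15.7 V; loaded: 13.6 V

Open-circuit: V = 24.6 × 99.6/(56.0 + 99.6) = 15.7 V.
With the load, R2 becomes R2‖R_L = 69.23 kΩ, so V = 24.6 × 69.23/125.2 = 13.6 V.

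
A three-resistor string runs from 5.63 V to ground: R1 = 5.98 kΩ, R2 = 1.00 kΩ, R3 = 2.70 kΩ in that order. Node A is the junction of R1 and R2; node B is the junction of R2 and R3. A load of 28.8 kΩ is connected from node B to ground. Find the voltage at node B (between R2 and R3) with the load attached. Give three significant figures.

At node B, R3 is in parallel with the load: R3‖R_L = 2.469 kΩ.
Below node A the resistance is R2 + (R3‖R_L) = 3.469 kΩ, so V_A = 5.63 × 3.469/9.449 = 2.067 V.
Then V_B = V_A × (R3‖R_L)/(R2 + R3‖R_L) = 2.067 × 2.469/3.469 = 1.47 V.

V ≈ 1.47 V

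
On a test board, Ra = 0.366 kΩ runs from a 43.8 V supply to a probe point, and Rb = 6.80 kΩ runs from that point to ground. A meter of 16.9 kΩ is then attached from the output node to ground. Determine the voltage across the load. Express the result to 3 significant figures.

The load sits in parallel with Rb: Rb‖R_L = (6800 × 16900) / (6800 + 16900) = 4849 Ω.
V_out = 43.8 × 4849 / (366 + 4849) = 43.8 × 4849/5215 = 40.7 V.
(Unloaded it would have been 41.6 V.)

V_out ≈ 40.7 V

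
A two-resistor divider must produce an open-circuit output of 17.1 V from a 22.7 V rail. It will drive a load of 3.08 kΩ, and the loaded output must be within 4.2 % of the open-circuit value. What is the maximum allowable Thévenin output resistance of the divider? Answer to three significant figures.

Loading drop = R_th/(R_th + R_L) ≤ 0.0420, so R_th ≤ R_L · ε/(1−ε) = 3.08 kΩ × 0.0420/0.9580 = 135 Ω.

R_th ≤ 135 Ω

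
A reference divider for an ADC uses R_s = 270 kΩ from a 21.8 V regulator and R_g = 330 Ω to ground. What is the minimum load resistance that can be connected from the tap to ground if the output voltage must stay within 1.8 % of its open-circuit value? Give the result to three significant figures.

Output resistance R_th = R_s‖R_g = (270000 × 330)/270300 = 329.6 Ω.
The fractional drop is R_th/(R_th + R_L); requiring this ≤ 0.0180 gives R_L ≥ R_th(1/0.0180 − 1) = 329.6 × 54.56 = 18.0 kΩ.

R_L(min) ≈ 18.0 kΩ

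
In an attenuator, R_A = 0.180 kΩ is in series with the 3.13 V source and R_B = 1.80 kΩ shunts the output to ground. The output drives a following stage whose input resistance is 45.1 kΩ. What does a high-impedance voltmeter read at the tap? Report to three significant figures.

V_out ≈ 2.84 V

The load sits in parallel with R_B: R_B‖R_L = (1800 × 45100) / (1800 + 45100) = 1731 Ω.
V_out = 3.13 × 1731 / (180 + 1731) = 3.13 × 1731/1911 = 2.84 V.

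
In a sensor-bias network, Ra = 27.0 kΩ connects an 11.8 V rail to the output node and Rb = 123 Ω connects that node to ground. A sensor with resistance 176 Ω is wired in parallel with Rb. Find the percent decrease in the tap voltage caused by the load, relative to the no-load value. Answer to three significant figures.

The divider's output (Thévenin) resistance is Ra‖Rb = 122.4 Ω.
Fractional drop under load = R_th/(R_th + R_L) = 122.4 / (122.4 + 176) = 0.4103.
So the output falls by 41.0 %.

41.0 %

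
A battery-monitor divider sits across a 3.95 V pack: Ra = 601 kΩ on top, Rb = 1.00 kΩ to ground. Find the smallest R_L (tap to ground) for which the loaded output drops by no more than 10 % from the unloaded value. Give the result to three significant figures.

R_L(min) ≈ 8.99 kΩ

Output resistance R_th = Ra‖Rb = (601000 × 1000)/602000 = 998.3 Ω.
The fractional drop is R_th/(R_th + R_L); requiring this ≤ 0.100 gives R_L ≥ R_th(1/0.100 − 1) = 998.3 × 9.000 = 8.99 kΩ.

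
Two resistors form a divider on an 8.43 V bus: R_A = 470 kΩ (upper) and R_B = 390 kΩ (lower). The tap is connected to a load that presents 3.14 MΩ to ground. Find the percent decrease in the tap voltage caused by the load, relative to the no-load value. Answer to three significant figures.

6.36 %

The divider's output (Thévenin) resistance is R_A‖R_B = 213.1 kΩ.
Fractional drop under load = R_th/(R_th + R_L) = 213.1 / (213.1 + 3140) = 0.06356.
So the output falls by 6.36 %.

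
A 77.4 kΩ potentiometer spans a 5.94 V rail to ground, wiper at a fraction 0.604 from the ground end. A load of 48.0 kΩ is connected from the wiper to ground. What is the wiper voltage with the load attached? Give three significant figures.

V ≈ 2.59 V

The wiper splits the pot into (1−α)R = 30.65 kΩ above and αR = 46.75 kΩ below.
Lower section ‖ load = 23.68 kΩ.
V_wiper = 5.94 × 23.68/(30.65 + 23.68) = 2.59 V.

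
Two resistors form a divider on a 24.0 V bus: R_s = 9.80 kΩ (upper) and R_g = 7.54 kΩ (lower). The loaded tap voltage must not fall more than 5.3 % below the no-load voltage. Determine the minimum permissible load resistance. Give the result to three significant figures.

Output resistance R_th = R_s‖R_g = (9.80 × 7.54)/17.34 = 4.261 kΩ.
The fractional drop is R_th/(R_th + R_L); requiring this ≤ 0.0530 gives R_L ≥ R_th(1/0.0530 − 1) = 4.261 × 17.87 = 76.1 kΩ.

R_L(min) ≈ 76.1 kΩ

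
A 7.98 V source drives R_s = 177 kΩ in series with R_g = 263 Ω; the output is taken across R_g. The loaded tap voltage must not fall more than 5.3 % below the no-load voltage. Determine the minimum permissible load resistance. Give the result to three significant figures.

R_L(min) ≈ 4.69 kΩ

Output resistance R_th = R_s‖R_g = (177000 × 263)/177300 = 262.6 Ω.
The fractional drop is R_th/(R_th + R_L); requiring this ≤ 0.0530 gives R_L ≥ R_th(1/0.0530 − 1) = 262.6 × 17.87 = 4.69 kΩ.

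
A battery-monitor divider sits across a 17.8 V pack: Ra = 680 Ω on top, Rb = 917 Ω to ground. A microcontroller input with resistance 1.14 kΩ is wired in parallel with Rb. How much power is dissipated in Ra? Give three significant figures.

P ≈ 153 mW

Total resistance from the source is Ra + (Rb‖R_L) = 1188 Ω, so I = 17.8/1188 Ω = 14.98 mA.
P = I²·Ra = (14.98 mA)² × 680 Ω = 153 mW.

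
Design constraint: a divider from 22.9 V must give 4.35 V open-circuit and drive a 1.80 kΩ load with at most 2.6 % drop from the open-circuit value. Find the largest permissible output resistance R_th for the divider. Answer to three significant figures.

Loading drop = R_th/(R_th + R_L) ≤ 0.0260, so R_th ≤ R_L · ε/(1−ε) = 1.80 kΩ × 0.0260/0.9740 = 48.0 Ω.

R_th ≤ 48.0 Ω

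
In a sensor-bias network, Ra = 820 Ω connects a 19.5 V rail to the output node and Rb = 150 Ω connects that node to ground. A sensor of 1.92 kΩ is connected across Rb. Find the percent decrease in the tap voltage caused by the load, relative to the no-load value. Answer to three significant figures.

6.20 %

The divider's output (Thévenin) resistance is Ra‖Rb = 126.8 Ω.
Fractional drop under load = R_th/(R_th + R_L) = 126.8 / (126.8 + 1920) = 0.06195.
So the output falls by 6.20 %.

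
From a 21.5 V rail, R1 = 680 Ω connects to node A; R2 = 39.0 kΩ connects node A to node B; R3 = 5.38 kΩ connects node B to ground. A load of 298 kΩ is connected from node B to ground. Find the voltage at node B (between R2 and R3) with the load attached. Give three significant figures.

At node B, R3 is in parallel with the load: R3‖R_L = 5285 Ω.
Below node A the resistance is R2 + (R3‖R_L) = 44280 Ω, so V_A = 21.5 × 44280/44960 = 21.17 V.
Then V_B = V_A × (R3‖R_L)/(R2 + R3‖R_L) = 21.17 × 5285/44280 = 2.53 V.

V ≈ 2.53 V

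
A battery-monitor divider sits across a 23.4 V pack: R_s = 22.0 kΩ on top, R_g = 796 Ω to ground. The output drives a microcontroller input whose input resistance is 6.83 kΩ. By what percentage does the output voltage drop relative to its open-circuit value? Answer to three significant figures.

10.1 %

The divider's output (Thévenin) resistance is R_s‖R_g = 768.2 Ω.
Fractional drop under load = R_th/(R_th + R_L) = 768.2 / (768.2 + 6830) = 0.1011.
So the output falls by 10.1 %.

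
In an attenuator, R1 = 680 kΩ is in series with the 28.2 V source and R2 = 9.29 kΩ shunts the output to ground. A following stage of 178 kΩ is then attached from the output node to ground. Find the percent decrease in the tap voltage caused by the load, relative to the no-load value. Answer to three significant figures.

4.90 %

The divider's output (Thévenin) resistance is R1‖R2 = 9.165 kΩ.
Fractional drop under load = R_th/(R_th + R_L) = 9.165 / (9.165 + 178) = 0.04897.
So the output falls by 4.90 %.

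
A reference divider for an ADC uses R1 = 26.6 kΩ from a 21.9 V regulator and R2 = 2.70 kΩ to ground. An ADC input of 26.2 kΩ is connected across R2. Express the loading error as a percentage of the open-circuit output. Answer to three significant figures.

Unloaded V = 21.9 × 2.70/29.30 = 2.0181 V.
Loaded: R2‖R_L = 2.448 kΩ, giving V = 21.9 × 2.448/29.05 = 1.8454 V.
Drop = (2.0181 − 1.8454) / 2.0181 = 8.56 %.

8.56 %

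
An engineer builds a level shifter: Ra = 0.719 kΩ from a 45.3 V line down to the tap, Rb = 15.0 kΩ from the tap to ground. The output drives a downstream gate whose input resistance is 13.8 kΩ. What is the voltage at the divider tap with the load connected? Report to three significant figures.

The load sits in parallel with Rb: Rb‖R_L = (15000 × 13800) / (15000 + 13800) = 7188 Ω.
V_out = 45.3 × 7188 / (719 + 7188) = 45.3 × 7188/7906 = 41.2 V.

V_out ≈ 41.2 V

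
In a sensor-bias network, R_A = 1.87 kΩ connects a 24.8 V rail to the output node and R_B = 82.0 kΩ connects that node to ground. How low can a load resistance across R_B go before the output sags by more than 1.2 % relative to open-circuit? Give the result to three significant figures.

R_L(min) ≈ 151 kΩ

Output resistance R_th = R_A‖R_B = (1.87 × 82.0)/83.87 = 1.828 kΩ.
The fractional drop is R_th/(R_th + R_L); requiring this ≤ 0.0120 gives R_L ≥ R_th(1/0.0120 − 1) = 1.828 × 82.33 = 151 kΩ.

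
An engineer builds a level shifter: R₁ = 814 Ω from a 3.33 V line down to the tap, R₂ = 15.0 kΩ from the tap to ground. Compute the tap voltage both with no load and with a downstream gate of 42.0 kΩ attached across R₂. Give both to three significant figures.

Unloaded: 3.16 V; loaded: 3.10 V

Open-circuit: V = 3.33 × 15000/(814 + 15000) = 3.16 V.
With the load, R₂ becomes R₂‖R_L = 11050 Ω, so V = 3.33 × 11050/11870 = 3.10 V.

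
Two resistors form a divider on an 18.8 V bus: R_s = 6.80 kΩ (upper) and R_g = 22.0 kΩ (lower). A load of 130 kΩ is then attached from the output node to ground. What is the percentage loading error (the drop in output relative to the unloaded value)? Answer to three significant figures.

The divider's output (Thévenin) resistance is R_s‖R_g = 5.194 kΩ.
Fractional drop under load = R_th/(R_th + R_L) = 5.194 / (5.194 + 130) = 0.03842.
So the output falls by 3.84 %.

3.84 %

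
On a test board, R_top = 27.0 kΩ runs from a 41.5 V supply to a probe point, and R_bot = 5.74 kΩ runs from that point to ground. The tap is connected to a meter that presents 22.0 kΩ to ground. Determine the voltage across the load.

V_out ≈ 5.99 V

The load sits in parallel with R_bot: R_bot‖R_L = (5.74 × 22.0) / (5.74 + 22.0) = 4.552 kΩ.
V_out = 41.5 × 4.552 / (27.0 + 4.552) = 41.5 × 4.552/31.55 = 5.99 V.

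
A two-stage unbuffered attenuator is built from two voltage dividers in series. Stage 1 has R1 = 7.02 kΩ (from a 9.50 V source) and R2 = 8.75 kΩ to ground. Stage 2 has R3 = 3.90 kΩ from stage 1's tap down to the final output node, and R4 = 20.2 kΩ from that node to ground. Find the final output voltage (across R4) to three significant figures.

Stage 2 presents R3+R4 = 24.10 kΩ as a load on stage 1's tap.
Stage 1's lower leg becomes R2‖(R3+R4) = 6.419 kΩ, so V_mid = 9.50 × 6.419/13.44 = 4.538 V.
Stage 2 is itself unloaded: V_out = V_mid × R4/(R3+R4) = 4.538 × 20.2/24.10 = 3.80 V.

V_out ≈ 3.80 V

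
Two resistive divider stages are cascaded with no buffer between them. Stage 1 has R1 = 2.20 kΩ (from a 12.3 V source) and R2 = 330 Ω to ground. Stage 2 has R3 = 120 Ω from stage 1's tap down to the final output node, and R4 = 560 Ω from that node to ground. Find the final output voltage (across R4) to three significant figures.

Stage 2 presents R3+R4 = 680.0 Ω as a load on stage 1's tap.
Stage 1's lower leg becomes R2‖(R3+R4) = 222.2 Ω, so V_mid = 12.3 × 222.2/2422 = 1.128 V.
Stage 2 is itself unloaded: V_out = V_mid × R4/(R3+R4) = 1.128 × 560/680.0 = 0.929 V.

V_out ≈ 0.929 V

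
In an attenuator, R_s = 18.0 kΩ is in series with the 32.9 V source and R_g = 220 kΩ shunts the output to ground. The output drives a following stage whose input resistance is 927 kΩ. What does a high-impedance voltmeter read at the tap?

V_out ≈ 29.9 V

The load sits in parallel with R_g: R_g‖R_L = (220 × 927) / (220 + 927) = 177.8 kΩ.
V_out = 32.9 × 177.8 / (18.0 + 177.8) = 32.9 × 177.8/195.8 = 29.9 V.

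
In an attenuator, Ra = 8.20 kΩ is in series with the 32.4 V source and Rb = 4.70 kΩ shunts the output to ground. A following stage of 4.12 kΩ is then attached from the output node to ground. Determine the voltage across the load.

The load sits in parallel with Rb: Rb‖R_L = (4.70 × 4.12) / (4.70 + 4.12) = 2.195 kΩ.
V_out = 32.4 × 2.195 / (8.20 + 2.195) = 32.4 × 2.195/10.40 = 6.84 V.

V_out ≈ 6.84 V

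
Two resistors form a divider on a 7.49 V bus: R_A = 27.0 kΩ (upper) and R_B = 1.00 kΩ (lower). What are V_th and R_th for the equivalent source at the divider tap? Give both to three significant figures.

V_th = 0.268 V, R_th = 964 Ω

V_th is the open-circuit tap voltage: 7.49 × 1.00/(27.0 + 1.00) = 0.268 V.
With the supply zeroed, R_A and R_B appear in parallel from the tap: R_th = R_A‖R_B = (27.0 × 1.00)/28.00 = 964 Ω.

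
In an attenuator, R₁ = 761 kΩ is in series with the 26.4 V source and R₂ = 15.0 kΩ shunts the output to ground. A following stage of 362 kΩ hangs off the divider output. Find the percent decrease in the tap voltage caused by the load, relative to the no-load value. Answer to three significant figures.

3.90 %

The divider's output (Thévenin) resistance is R₁‖R₂ = 14.71 kΩ.
Fractional drop under load = R_th/(R_th + R_L) = 14.71 / (14.71 + 362) = 0.03905.
So the output falls by 3.90 %.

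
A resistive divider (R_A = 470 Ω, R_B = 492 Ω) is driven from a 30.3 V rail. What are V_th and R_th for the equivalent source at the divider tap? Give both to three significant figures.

V_th is the open-circuit tap voltage: 30.3 × 492/(470 + 492) = 15.5 V.
With the supply zeroed, R_A and R_B appear in parallel from the tap: R_th = R_A‖R_B = (470 × 492)/962.0 = 240 Ω.

V_th = 15.5 V, R_th = 240 Ω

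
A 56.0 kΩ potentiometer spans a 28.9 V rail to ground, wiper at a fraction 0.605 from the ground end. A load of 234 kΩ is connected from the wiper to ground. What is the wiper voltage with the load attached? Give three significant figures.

The wiper splits the pot into (1−α)R = 22.12 kΩ above and αR = 33.88 kΩ below.
Lower section ‖ load = 29.60 kΩ.
V_wiper = 28.9 × 29.60/(22.12 + 29.60) = 16.5 V.

V ≈ 16.5 V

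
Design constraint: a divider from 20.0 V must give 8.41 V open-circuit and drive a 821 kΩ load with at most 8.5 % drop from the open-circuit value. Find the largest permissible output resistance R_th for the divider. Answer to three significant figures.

Loading drop = R_th/(R_th + R_L) ≤ 0.0850, so R_th ≤ R_L · ε/(1−ε) = 821 kΩ × 0.0850/0.9150 = 76.3 kΩ.

R_th ≤ 76.3 kΩ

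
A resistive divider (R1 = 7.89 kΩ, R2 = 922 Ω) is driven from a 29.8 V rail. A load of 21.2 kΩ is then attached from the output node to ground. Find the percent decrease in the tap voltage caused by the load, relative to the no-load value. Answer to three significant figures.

3.75 %

The divider's output (Thévenin) resistance is R1‖R2 = 825.5 Ω.
Fractional drop under load = R_th/(R_th + R_L) = 825.5 / (825.5 + 21200) = 0.03748.
So the output falls by 3.75 %.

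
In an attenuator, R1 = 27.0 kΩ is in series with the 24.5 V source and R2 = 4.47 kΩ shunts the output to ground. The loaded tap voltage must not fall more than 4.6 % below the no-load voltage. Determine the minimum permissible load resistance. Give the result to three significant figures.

R_L(min) ≈ 79.5 kΩ

Output resistance R_th = R1‖R2 = (27.0 × 4.47)/31.47 = 3.835 kΩ.
The fractional drop is R_th/(R_th + R_L); requiring this ≤ 0.0460 gives R_L ≥ R_th(1/0.0460 − 1) = 3.835 × 20.74 = 79.5 kΩ.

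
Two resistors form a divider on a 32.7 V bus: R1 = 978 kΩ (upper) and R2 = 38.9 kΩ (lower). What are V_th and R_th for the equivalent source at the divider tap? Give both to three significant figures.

V_th is the open-circuit tap voltage: 32.7 × 38.9/(978 + 38.9) = 1.25 V.
With the supply zeroed, R1 and R2 appear in parallel from the tap: R_th = R1‖R2 = (978 × 38.9)/1017 = 37.4 kΩ.

V_th = 1.25 V, R_th = 37.4 kΩ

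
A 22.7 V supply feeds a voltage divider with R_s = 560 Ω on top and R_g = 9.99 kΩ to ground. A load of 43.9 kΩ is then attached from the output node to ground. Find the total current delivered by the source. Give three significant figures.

R_g‖R_L = 8138 Ω, so the source sees R_s + R_g‖R_L = 8698 Ω.
I = 22.7 V / 8698 Ω = 2.61 mA.

I ≈ 2.61 mA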